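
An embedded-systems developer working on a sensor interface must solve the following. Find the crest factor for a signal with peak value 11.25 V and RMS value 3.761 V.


Crest factor is the ratio of peak to RMS:
CF = V_peak / V_rms
   = 11.25 / 3.761
   = 2.9912

2.9912


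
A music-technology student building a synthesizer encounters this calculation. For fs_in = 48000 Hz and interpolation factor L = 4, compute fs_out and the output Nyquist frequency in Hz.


Step 1 — output sample rate after interpolation by L:
fs_out = L * fs_in = 4 * 48000 = 192000 Hz

Step 2 — Nyquist frequency of the output stream:
f_Nyq = fs_out / 2 = 192000 / 2 = 96000.0 Hz

fs_out = 192000 Hz; f_Nyquist = 96000.0 Hz


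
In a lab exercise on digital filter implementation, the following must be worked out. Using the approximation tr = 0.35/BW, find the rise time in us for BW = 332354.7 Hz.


Rise time from bandwidth relationship:
tr = 0.35 / BW
   = 0.35 / 332354.7
   = 1.053091772e-06 s
   = 1.0531 us

1.0531 us


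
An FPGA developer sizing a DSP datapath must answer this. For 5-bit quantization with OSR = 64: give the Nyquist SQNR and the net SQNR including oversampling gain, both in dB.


Step 1 — baseline SQNR at Nyquist:
SQNR_base = 6.02*N + 1.76
          = 6.02*5 + 1.76
          = 31.86 dB

Step 2 — oversampling processing gain:
G = 10*log10(OSR) = 10*log10(64) = 18.06 dB

Step 3 — total:
SQNR_total = 31.86 + 18.06 = 49.92 dB

Base SQNR = 31.86 dB; oversampled SQNR = 49.92 dB


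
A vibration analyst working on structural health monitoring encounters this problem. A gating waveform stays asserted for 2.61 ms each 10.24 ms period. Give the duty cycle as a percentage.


Duty cycle as a percentage:
DC = (t_on / T) * 100
   = (2.61 / 10.24) * 100
   = 0.254883 * 100
   = 25.49 %

25.49 %


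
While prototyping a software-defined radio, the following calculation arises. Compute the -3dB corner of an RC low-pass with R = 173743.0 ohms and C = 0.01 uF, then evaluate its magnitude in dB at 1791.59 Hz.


Step 1 — cutoff frequency:
fc = 1 / (2*pi*R*C)
C = 0.01 uF = 1e-08 F
fc = 1 / (2*pi*173743.0*1e-08)
   = 91.6037 Hz

Step 2 — magnitude at f = 1791.59 Hz:
|H(f)| = 1 / sqrt(1 + (f/fc)^2)
f/fc = 1791.59 / 91.6037 = 19.558053
|H| = 1 / sqrt(1 + 382.517437) = 0.0510631
|H|_dB = 20*log10(0.0510631) = -25.84 dB

fc = 91.6037 Hz; |H(1791.59 Hz)| = -25.84 dB


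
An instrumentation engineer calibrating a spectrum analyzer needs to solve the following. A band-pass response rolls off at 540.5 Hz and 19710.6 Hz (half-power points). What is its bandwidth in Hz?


Bandwidth is the difference of -3dB frequencies:
BW = f_high - f_low
   = 19710.6 - 540.5
   = 19170.1 Hz

19170.1 Hz


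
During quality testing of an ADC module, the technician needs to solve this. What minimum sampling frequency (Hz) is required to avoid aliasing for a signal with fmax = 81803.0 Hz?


The Nyquist rate is twice the maximum frequency component.
fs_min = 2 * fmax
      = 2 * 81803.0
      = 163606.0 Hz

163606.0


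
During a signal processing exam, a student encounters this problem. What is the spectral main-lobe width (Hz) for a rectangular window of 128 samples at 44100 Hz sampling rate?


Main lobe width for a rectangular window:
Width = 2 * fs / N
      = 2 * 44100 / 128
      = 88200 / 128
      = 689.062 Hz

689.062 Hz


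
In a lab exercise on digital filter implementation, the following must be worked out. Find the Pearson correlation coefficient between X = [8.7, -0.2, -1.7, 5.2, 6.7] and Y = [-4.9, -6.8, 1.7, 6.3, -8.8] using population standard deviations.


Pearson correlation coefficient (population):
r = cov(X,Y) / (std(X) * std(Y))
Mean X = 3.74, Mean Y = -2.5
Cov(X,Y) = -4.722
Std(X) = 4.015271, Std(Y) = 5.639504
r = -0.2085

-0.2085


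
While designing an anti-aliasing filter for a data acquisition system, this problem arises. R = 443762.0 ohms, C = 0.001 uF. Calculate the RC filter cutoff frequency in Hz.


Cutoff frequency of a first-order RC filter:
fc = 1 / (2 * pi * R * C)
C = 0.001 uF = 1e-09 F
fc = 1 / (2 * pi * 443762.0 * 1e-09)
   = 1 / 0.0027882388782846
   = 358.649328 Hz

358.649328 Hz


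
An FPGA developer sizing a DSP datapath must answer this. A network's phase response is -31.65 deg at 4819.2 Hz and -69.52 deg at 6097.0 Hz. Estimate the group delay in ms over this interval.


Group delay from phase difference:
tau = -d(phi)/d(omega)
d(phi) = -37.87 deg = -0.660956 rad
d(omega) = 2*pi*(6097.0 - 4819.2) = 8028.6542 rad/s
tau = -(-0.660956) / 8028.6542
    = 0.0823 ms

0.0823 ms


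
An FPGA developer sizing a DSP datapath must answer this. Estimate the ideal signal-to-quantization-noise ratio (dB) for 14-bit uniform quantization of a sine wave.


Theoretical SNR for a full-scale sinusoid:
SNR = 6.02 * N + 1.76
    = 6.02 * 14 + 1.76
    = 84.28 + 1.76
    = 86.04 dB

86.04 dB


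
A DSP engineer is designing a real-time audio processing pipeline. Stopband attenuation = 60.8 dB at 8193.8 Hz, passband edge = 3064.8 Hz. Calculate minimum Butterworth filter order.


Butterworth filter order formula:
n = log10(10^(A/10) - 1) / (2 * log10(f_stop/f_pass))
10^(60.8/10) - 1 = 1202263.4346
f_stop/f_pass = 8193.8 / 3064.8 = 2.6735
n = 7.1181 -> ceil = 8

8


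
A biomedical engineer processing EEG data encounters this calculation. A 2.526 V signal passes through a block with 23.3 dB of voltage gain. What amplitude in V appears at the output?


Output voltage from dB gain:
V_out = V_in * 10^(gain_dB / 20)
      = 2.526 * 10^(23.3 / 20)
      = 2.526 * 14.621772
      = 36.9346 V

36.9346 V


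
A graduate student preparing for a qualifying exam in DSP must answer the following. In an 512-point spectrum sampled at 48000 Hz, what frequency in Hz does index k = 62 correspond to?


Frequency of DFT bin k:
f_k = k * fs / N
    = 62 * 48000 / 512
    = 2976000 / 512
    = 5812.5 Hz

5812.5 Hz


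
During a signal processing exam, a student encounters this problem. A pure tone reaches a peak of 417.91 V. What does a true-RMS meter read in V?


RMS voltage for a sinusoidal waveform:
V_rms = V_peak / sqrt(2)
      = 417.91 / 1.414214
      = 295.507 V

295.507 V


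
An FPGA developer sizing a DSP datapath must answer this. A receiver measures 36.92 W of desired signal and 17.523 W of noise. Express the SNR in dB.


SNR in decibels:
SNR = 10 * log10(Ps / Pn)
    = 10 * log10(36.92 / 17.523)
    = 10 * log10(2.1069)
    = 10 * 0.3237
    = 3.24 dB

3.24 dB


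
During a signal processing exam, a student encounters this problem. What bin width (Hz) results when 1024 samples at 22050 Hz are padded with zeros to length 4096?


Frequency resolution after zero-padding:
N_padded = 1024 * 4 = 4096
df = fs / N_padded
   = 22050 / 4096
   = 5.3833 Hz

5.3833 Hz


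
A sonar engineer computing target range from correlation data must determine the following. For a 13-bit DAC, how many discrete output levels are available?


Number of quantization levels = 2^N
= 2^13
= 8192

8192


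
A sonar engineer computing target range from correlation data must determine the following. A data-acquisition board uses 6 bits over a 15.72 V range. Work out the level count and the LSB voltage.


Step 1 — number of quantization levels:
L = 2^N = 2^6 = 64

Step 2 — LSB step size:
delta = Vfs / L
      = 15.72 / 64
      = 0.245625 V

Levels = 64; step size = 0.245625 V


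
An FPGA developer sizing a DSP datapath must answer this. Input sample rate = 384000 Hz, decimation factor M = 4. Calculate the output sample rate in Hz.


Decimation reduces the sample rate:
fs_out = fs_in / M
       = 384000 / 4
       = 96000.0 Hz

96000.0 Hz


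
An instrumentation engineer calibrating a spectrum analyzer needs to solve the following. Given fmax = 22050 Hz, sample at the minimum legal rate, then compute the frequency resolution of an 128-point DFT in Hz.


Step 1 — Nyquist sampling rate:
fs = 2 * fmax = 2 * 22050 = 44100 Hz

Step 2 — DFT bin spacing:
df = fs / N = 44100 / 128 = 344.5312 Hz

344.5312 Hz


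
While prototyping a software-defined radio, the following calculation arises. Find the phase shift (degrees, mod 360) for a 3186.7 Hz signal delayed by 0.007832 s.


Phase shift from frequency and time delay:
phi = 360 * f * t_delay
    = 360 * 3186.7 * 0.007832
    = 8984.96 degrees
    mod 360 = 344.96 degrees

344.96 degrees


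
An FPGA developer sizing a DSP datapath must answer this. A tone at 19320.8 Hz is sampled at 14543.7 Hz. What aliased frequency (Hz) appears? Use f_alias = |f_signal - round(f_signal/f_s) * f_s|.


Compute the nearest integer multiple of fs to the signal:
n = round(19320.8 / 14543.7) = 1
f_alias = |19320.8 - 1 * 14543.7|
        = |19320.8 - 14543.7|
        = 4777.1 Hz

4777.1


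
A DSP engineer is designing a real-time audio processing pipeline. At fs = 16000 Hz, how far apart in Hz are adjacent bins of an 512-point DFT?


DFT frequency resolution:
df = fs / N
   = 16000 / 512
   = 31.25 Hz

31.25 Hz


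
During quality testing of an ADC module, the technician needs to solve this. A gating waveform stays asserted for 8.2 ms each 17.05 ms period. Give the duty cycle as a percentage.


Duty cycle as a percentage:
DC = (t_on / T) * 100
   = (8.2 / 17.05) * 100
   = 0.480938 * 100
   = 48.09 %

48.09 %


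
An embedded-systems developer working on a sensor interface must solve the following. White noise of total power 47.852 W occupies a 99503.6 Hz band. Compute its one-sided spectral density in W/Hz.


Power spectral density:
PSD = P / BW
    = 47.852 / 99503.6
    = 0.00048091 W/Hz

0.00048091 W/Hz


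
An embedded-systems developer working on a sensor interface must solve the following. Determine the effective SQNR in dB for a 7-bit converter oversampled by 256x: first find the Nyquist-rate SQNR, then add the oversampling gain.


Step 1 — baseline SQNR at Nyquist:
SQNR_base = 6.02*N + 1.76
          = 6.02*7 + 1.76
          = 43.9 dB

Step 2 — oversampling processing gain:
G = 10*log10(OSR) = 10*log10(256) = 24.08 dB

Step 3 — total:
SQNR_total = 43.9 + 24.08 = 67.98 dB

Base SQNR = 43.9 dB; oversampled SQNR = 67.98 dB


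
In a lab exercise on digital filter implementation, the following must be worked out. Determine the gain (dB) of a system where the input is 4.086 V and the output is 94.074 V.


Voltage gain in dB:
G = 20 * log10(Vout / Vin)
  = 20 * log10(94.074 / 4.086)
  = 20 * log10(23.023495)
  = 20 * 1.362171
  = 27.24 dB

27.24 dB


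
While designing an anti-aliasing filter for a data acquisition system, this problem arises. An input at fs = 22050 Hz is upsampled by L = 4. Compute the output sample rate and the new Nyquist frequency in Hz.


Step 1 — output sample rate after interpolation by L:
fs_out = L * fs_in = 4 * 22050 = 88200 Hz

Step 2 — Nyquist frequency of the output stream:
f_Nyq = fs_out / 2 = 88200 / 2 = 44100.0 Hz

fs_out = 88200 Hz; f_Nyquist = 44100.0 Hz


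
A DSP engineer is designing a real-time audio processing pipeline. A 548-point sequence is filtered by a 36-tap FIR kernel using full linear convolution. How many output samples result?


Linear convolution output length:
L = N + M - 1
  = 548 + 36 - 1
  = 583 samples

583


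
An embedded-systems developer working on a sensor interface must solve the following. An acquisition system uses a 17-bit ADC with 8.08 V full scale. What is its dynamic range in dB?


Dynamic range from full-scale to LSB:
V_min = V_max / 2^bits = 8.08 / 2^17
DR = 20 * log10(V_max / V_min)
   = 20 * log10(2^17)
   = 20 * 17 * log10(2)
   = 102.35 dB

102.35 dB


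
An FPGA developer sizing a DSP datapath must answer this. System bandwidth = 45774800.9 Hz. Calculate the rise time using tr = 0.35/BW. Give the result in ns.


Rise time from bandwidth relationship:
tr = 0.35 / BW
   = 0.35 / 45774800.9
   = 7.646128287e-09 s
   = 7.6461 ns

7.6461 ns


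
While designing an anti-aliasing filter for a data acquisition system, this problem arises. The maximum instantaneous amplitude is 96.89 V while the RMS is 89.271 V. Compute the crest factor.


Crest factor is the ratio of peak to RMS:
CF = V_peak / V_rms
   = 96.89 / 89.271
   = 1.0853

1.0853


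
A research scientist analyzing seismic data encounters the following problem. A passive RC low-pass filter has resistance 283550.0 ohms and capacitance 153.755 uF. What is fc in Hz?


Cutoff frequency of a first-order RC filter:
fc = 1 / (2 * pi * R * C)
C = 153.755 uF = 0.000153755 F
fc = 1 / (2 * pi * 283550.0 * 0.000153755)
   = 1 / 273.92947654053
   = 0.003651 Hz

0.003651 Hz


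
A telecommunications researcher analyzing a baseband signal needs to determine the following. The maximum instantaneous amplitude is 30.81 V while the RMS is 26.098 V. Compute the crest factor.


Crest factor is the ratio of peak to RMS:
CF = V_peak / V_rms
   = 30.81 / 26.098
   = 1.1806

1.1806


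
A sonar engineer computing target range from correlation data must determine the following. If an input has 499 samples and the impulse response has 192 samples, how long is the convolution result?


Linear convolution output length:
L = N + M - 1
  = 499 + 192 - 1
  = 690 samples

690


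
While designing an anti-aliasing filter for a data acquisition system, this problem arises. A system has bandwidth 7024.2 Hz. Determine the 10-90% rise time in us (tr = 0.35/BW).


Rise time from bandwidth relationship:
tr = 0.35 / BW
   = 0.35 / 7024.2
   = 4.982773839e-05 s
   = 49.8277 us

49.8277 us


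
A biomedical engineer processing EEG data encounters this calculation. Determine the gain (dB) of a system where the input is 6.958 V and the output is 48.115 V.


Voltage gain in dB:
G = 20 * log10(Vout / Vin)
  = 20 * log10(48.115 / 6.958)
  = 20 * log10(6.915062)
  = 20 * 0.839796
  = 16.8 dB

16.8 dB


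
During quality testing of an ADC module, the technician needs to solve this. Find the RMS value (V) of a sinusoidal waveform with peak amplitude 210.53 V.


RMS voltage for a sinusoidal waveform:
V_rms = V_peak / sqrt(2)
      = 210.53 / 1.414214
      = 148.867 V

148.867 V


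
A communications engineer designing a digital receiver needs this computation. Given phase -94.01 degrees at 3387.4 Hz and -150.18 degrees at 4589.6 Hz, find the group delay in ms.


Group delay from phase difference:
tau = -d(phi)/d(omega)
d(phi) = -56.17 deg = -0.980351 rad
d(omega) = 2*pi*(4589.6 - 3387.4) = 7553.6454 rad/s
tau = -(-0.980351) / 7553.6454
    = 0.1298 ms

0.1298 ms


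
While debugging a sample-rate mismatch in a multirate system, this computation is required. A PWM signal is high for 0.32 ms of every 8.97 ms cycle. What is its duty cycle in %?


Duty cycle as a percentage:
DC = (t_on / T) * 100
   = (0.32 / 8.97) * 100
   = 0.035674 * 100
   = 3.57 %

3.57 %


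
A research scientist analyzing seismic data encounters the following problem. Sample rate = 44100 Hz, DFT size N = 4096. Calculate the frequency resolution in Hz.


DFT frequency resolution:
df = fs / N
   = 44100 / 4096
   = 10.7666 Hz

10.7666 Hz


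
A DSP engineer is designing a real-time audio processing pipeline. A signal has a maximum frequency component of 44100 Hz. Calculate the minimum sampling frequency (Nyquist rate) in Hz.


The Nyquist rate is twice the maximum frequency component.
fs_min = 2 * fmax
      = 2 * 44100
      = 88200 Hz

88200


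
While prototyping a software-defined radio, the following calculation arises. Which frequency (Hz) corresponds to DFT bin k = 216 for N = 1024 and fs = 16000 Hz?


Frequency of DFT bin k:
f_k = k * fs / N
    = 216 * 16000 / 1024
    = 3456000 / 1024
    = 3375.0 Hz

3375.0 Hz


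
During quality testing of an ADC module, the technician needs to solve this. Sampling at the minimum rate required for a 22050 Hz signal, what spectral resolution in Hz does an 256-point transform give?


Step 1 — Nyquist sampling rate:
fs = 2 * fmax = 2 * 22050 = 44100 Hz

Step 2 — DFT bin spacing:
df = fs / N = 44100 / 256 = 172.2656 Hz

172.2656 Hz


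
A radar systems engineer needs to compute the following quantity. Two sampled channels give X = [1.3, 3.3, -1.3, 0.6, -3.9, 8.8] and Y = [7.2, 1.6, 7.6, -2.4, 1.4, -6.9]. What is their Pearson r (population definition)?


Pearson correlation coefficient (population):
r = cov(X,Y) / (std(X) * std(Y))
Mean X = 1.4667, Mean Y = 1.4167
Cov(X,Y) = -12.554444
Std(X) = 3.965966, Std(Y) = 5.089996
r = -0.6219

-0.6219


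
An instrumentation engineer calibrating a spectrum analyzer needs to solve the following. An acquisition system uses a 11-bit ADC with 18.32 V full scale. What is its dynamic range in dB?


Dynamic range from full-scale to LSB:
V_min = V_max / 2^bits = 18.32 / 2^11
DR = 20 * log10(V_max / V_min)
   = 20 * log10(2^11)
   = 20 * 11 * log10(2)
   = 66.23 dB

66.23 dB


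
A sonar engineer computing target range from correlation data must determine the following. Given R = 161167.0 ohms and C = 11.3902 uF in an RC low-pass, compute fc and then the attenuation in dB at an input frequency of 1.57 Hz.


Step 1 — cutoff frequency:
fc = 1 / (2*pi*R*C)
C = 11.3902 uF = 1.13902e-05 F
fc = 1 / (2*pi*161167.0*1.13902e-05)
   = 0.0866987 Hz

Step 2 — magnitude at f = 1.57 Hz:
|H(f)| = 1 / sqrt(1 + (f/fc)^2)
f/fc = 1.57 / 0.0866987 = 18.108691
|H| = 1 / sqrt(1 + 327.92469) = 0.0551381
|H|_dB = 20*log10(0.0551381) = -25.17 dB

fc = 0.0866987 Hz; |H(1.57 Hz)| = -25.17 dB


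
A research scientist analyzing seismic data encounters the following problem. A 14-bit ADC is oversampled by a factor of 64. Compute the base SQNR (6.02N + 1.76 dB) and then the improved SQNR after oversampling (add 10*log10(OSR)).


Step 1 — baseline SQNR at Nyquist:
SQNR_base = 6.02*N + 1.76
          = 6.02*14 + 1.76
          = 86.04 dB

Step 2 — oversampling processing gain:
G = 10*log10(OSR) = 10*log10(64) = 18.06 dB

Step 3 — total:
SQNR_total = 86.04 + 18.06 = 104.1 dB

Base SQNR = 86.04 dB; oversampled SQNR = 104.1 dB


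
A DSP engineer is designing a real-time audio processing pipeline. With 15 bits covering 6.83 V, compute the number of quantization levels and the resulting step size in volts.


Step 1 — number of quantization levels:
L = 2^N = 2^15 = 32768

Step 2 — LSB step size:
delta = Vfs / L
      = 6.83 / 32768
      = 0.00020844 V

Levels = 32768; step size = 0.00020844 V


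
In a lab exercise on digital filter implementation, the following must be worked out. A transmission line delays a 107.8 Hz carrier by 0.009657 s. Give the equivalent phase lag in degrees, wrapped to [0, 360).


Phase shift from frequency and time delay:
phi = 360 * f * t_delay
    = 360 * 107.8 * 0.009657
    = 374.77 degrees
    mod 360 = 14.77 degrees

14.77 degrees


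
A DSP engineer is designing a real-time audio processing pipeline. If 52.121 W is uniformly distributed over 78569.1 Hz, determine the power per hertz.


Power spectral density:
PSD = P / BW
    = 52.121 / 78569.1
    = 0.00066338 W/Hz

0.00066338 W/Hz


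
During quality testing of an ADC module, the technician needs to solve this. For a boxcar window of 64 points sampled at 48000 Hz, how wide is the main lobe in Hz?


Main lobe width for a rectangular window:
Width = 2 * fs / N
      = 2 * 48000 / 64
      = 96000 / 64
      = 1500.0 Hz

1500.0 Hz


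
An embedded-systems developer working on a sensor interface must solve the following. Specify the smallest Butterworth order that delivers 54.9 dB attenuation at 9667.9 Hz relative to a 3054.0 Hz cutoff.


Butterworth filter order formula:
n = log10(10^(A/10) - 1) / (2 * log10(f_stop/f_pass))
10^(54.9/10) - 1 = 309028.5433
f_stop/f_pass = 9667.9 / 3054.0 = 3.1657
n = 5.4849 -> ceil = 6

6


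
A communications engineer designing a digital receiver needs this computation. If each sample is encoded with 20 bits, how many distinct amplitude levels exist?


Number of quantization levels = 2^N
= 2^20
= 1048576

1048576


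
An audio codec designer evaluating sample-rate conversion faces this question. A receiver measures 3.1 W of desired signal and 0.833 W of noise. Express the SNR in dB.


SNR in decibels:
SNR = 10 * log10(Ps / Pn)
    = 10 * log10(3.1 / 0.833)
    = 10 * log10(3.7215)
    = 10 * 0.5707
    = 5.71 dB

5.71 dB


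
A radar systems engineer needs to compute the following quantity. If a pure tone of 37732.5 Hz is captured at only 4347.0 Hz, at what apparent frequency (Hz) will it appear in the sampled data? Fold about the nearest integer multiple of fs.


Compute the nearest integer multiple of fs to the signal:
n = round(37732.5 / 4347.0) = 9
f_alias = |37732.5 - 9 * 4347.0|
        = |37732.5 - 39123.0|
        = 1390.5 Hz

1390.5


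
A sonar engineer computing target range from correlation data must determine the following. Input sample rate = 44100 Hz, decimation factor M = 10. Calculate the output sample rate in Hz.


Decimation reduces the sample rate:
fs_out = fs_in / M
       = 44100 / 10
       = 4410.0 Hz

4410.0 Hz


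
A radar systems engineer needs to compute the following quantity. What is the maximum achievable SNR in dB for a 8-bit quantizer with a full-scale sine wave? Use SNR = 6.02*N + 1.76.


Theoretical SNR for a full-scale sinusoid:
SNR = 6.02 * N + 1.76
    = 6.02 * 8 + 1.76
    = 48.16 + 1.76
    = 49.92 dB

49.92 dB


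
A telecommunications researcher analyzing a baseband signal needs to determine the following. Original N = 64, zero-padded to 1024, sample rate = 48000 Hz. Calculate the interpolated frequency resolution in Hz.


Frequency resolution after zero-padding:
N_padded = 64 * 16 = 1024
df = fs / N_padded
   = 48000 / 1024
   = 46.875 Hz

46.875 Hz


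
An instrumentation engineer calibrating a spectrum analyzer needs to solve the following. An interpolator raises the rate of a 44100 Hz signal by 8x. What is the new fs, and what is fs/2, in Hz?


Step 1 — output sample rate after interpolation by L:
fs_out = L * fs_in = 8 * 44100 = 352800 Hz

Step 2 — Nyquist frequency of the output stream:
f_Nyq = fs_out / 2 = 352800 / 2 = 176400.0 Hz

fs_out = 352800 Hz; f_Nyquist = 176400.0 Hz


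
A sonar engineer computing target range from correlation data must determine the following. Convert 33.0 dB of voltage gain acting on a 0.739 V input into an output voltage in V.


Output voltage from dB gain:
V_out = V_in * 10^(gain_dB / 20)
      = 0.739 * 10^(33.0 / 20)
      = 0.739 * 44.668359
      = 33.0099 V

33.0099 V


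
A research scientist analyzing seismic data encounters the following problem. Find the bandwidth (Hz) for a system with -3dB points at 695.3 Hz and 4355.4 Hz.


Bandwidth is the difference of -3dB frequencies:
BW = f_high - f_low
   = 4355.4 - 695.3
   = 3660.1 Hz

3660.1 Hz


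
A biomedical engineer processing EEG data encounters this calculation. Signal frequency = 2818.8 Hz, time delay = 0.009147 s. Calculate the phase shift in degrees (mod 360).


Phase shift from frequency and time delay:
phi = 360 * f * t_delay
    = 360 * 2818.8 * 0.009147
    = 9282.08 degrees
    mod 360 = 282.08 degrees

282.08 degrees


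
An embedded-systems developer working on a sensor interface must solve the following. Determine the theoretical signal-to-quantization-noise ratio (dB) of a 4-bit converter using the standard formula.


Theoretical SNR for a full-scale sinusoid:
SNR = 6.02 * N + 1.76
    = 6.02 * 4 + 1.76
    = 24.08 + 1.76
    = 25.84 dB

25.84 dB


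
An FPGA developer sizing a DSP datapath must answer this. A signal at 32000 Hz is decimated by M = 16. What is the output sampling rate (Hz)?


Decimation reduces the sample rate:
fs_out = fs_in / M
       = 32000 / 16
       = 2000.0 Hz

2000.0 Hz


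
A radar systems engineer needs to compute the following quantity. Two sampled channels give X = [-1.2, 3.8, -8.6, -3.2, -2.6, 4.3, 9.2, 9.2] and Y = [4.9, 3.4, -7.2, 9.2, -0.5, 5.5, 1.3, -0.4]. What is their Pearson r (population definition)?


Pearson correlation coefficient (population):
r = cov(X,Y) / (std(X) * std(Y))
Mean X = 1.3625, Mean Y = 2.025
Cov(X,Y) = 6.334687
Std(X) = 5.913531, Std(Y) = 4.631347
r = 0.2313

0.2313


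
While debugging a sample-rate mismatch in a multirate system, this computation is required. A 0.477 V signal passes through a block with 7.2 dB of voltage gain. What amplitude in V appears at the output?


Output voltage from dB gain:
V_out = V_in * 10^(gain_dB / 20)
      = 0.477 * 10^(7.2 / 20)
      = 0.477 * 2.290868
      = 1.0927 V

1.0927 V


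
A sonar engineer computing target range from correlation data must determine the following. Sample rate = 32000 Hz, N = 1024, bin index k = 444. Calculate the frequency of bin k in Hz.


Frequency of DFT bin k:
f_k = k * fs / N
    = 444 * 32000 / 1024
    = 14208000 / 1024
    = 13875.0 Hz

13875.0 Hz


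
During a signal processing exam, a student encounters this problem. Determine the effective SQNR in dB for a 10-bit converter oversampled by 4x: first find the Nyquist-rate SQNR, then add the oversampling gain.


Step 1 — baseline SQNR at Nyquist:
SQNR_base = 6.02*N + 1.76
          = 6.02*10 + 1.76
          = 61.96 dB

Step 2 — oversampling processing gain:
G = 10*log10(OSR) = 10*log10(4) = 6.02 dB

Step 3 — total:
SQNR_total = 61.96 + 6.02 = 67.98 dB

Base SQNR = 61.96 dB; oversampled SQNR = 67.98 dB


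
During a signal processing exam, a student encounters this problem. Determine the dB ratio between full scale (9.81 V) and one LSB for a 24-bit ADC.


Dynamic range from full-scale to LSB:
V_min = V_max / 2^bits = 9.81 / 2^24
DR = 20 * log10(V_max / V_min)
   = 20 * log10(2^24)
   = 20 * 24 * log10(2)
   = 144.49 dB

144.49 dB


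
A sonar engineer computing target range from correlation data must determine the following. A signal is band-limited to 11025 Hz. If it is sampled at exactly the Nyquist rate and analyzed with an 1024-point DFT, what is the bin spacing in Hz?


Step 1 — Nyquist sampling rate:
fs = 2 * fmax = 2 * 11025 = 22050 Hz

Step 2 — DFT bin spacing:
df = fs / N = 22050 / 1024 = 21.5332 Hz

21.5332 Hz


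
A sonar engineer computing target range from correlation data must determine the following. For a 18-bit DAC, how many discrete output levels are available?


Number of quantization levels = 2^N
= 2^18
= 262144

262144


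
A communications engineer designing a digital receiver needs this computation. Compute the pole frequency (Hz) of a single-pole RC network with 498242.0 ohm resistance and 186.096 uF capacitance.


Cutoff frequency of a first-order RC filter:
fc = 1 / (2 * pi * R * C)
C = 186.096 uF = 0.000186096 F
fc = 1 / (2 * pi * 498242.0 * 0.000186096)
   = 1 / 582.5822398646
   = 0.001716 Hz

0.001716 Hz


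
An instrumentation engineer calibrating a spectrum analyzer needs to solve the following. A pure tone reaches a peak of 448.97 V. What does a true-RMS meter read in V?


RMS voltage for a sinusoidal waveform:
V_rms = V_peak / sqrt(2)
      = 448.97 / 1.414214
      = 317.47 V

317.47 V


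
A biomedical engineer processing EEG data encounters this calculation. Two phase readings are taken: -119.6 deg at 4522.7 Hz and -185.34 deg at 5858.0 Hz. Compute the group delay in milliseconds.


Group delay from phase difference:
tau = -d(phi)/d(omega)
d(phi) = -65.74 deg = -1.147379 rad
d(omega) = 2*pi*(5858.0 - 4522.7) = 8389.9373 rad/s
tau = -(-1.147379) / 8389.9373
    = 0.1368 ms

0.1368 ms


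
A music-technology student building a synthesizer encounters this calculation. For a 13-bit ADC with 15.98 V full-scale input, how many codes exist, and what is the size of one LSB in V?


Step 1 — number of quantization levels:
L = 2^N = 2^13 = 8192

Step 2 — LSB step size:
delta = Vfs / L
      = 15.98 / 8192
      = 0.00195068 V

Levels = 8192; step size = 0.00195068 V


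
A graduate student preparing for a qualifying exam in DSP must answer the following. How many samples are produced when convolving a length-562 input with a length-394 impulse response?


Linear convolution output length:
L = N + M - 1
  = 562 + 394 - 1
  = 955 samples

955


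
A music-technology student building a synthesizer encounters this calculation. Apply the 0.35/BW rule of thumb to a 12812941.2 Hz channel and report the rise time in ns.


Rise time from bandwidth relationship:
tr = 0.35 / BW
   = 0.35 / 12812941.2
   = 2.731613254e-08 s
   = 27.3161 ns

27.3161 ns


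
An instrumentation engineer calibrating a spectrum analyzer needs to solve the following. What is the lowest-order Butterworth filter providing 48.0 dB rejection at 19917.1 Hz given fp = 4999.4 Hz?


Butterworth filter order formula:
n = log10(10^(A/10) - 1) / (2 * log10(f_stop/f_pass))
10^(48.0/10) - 1 = 63094.7344
f_stop/f_pass = 19917.1 / 4999.4 = 3.9839
n = 3.9979 -> ceil = 4

4


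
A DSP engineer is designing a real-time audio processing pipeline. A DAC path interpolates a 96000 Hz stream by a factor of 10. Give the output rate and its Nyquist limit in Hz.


Step 1 — output sample rate after interpolation by L:
fs_out = L * fs_in = 10 * 96000 = 960000 Hz

Step 2 — Nyquist frequency of the output stream:
f_Nyq = fs_out / 2 = 960000 / 2 = 480000.0 Hz

fs_out = 960000 Hz; f_Nyquist = 480000.0 Hz


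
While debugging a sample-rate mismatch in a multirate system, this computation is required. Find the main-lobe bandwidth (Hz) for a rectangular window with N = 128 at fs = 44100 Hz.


Main lobe width for a rectangular window:
Width = 2 * fs / N
      = 2 * 44100 / 128
      = 88200 / 128
      = 689.062 Hz

689.062 Hz


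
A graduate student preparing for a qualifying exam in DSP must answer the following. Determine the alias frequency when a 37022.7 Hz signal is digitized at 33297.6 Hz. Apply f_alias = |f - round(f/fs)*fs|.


Compute the nearest integer multiple of fs to the signal:
n = round(37022.7 / 33297.6) = 1
f_alias = |37022.7 - 1 * 33297.6|
        = |37022.7 - 33297.6|
        = 3725.1 Hz

3725.1


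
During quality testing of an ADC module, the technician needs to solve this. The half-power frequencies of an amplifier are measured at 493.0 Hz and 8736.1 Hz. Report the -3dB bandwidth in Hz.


Bandwidth is the difference of -3dB frequencies:
BW = f_high - f_low
   = 8736.1 - 493.0
   = 8243.1 Hz

8243.1 Hz


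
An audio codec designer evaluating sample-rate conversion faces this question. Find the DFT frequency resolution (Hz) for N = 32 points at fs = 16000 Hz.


DFT frequency resolution:
df = fs / N
   = 16000 / 32
   = 500.0 Hz

500.0 Hz


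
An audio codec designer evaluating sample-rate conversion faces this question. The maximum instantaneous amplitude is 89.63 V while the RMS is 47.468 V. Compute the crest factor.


Crest factor is the ratio of peak to RMS:
CF = V_peak / V_rms
   = 89.63 / 47.468
   = 1.8882

1.8882


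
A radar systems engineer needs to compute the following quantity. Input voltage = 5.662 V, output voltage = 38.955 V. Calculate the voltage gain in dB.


Voltage gain in dB:
G = 20 * log10(Vout / Vin)
  = 20 * log10(38.955 / 5.662)
  = 20 * log10(6.880078)
  = 20 * 0.837593
  = 16.75 dB

16.75 dB


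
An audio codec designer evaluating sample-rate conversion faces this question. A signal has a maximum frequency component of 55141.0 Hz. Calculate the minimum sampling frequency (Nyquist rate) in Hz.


The Nyquist rate is twice the maximum frequency component.
fs_min = 2 * fmax
      = 2 * 55141.0
      = 110282.0 Hz

110282.0


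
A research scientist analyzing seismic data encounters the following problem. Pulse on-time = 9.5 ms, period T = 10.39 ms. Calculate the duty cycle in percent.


Duty cycle as a percentage:
DC = (t_on / T) * 100
   = (9.5 / 10.39) * 100
   = 0.914341 * 100
   = 91.43 %

91.43 %


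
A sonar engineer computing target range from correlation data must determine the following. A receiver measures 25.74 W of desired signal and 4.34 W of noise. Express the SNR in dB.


SNR in decibels:
SNR = 10 * log10(Ps / Pn)
    = 10 * log10(25.74 / 4.34)
    = 10 * log10(5.9309)
    = 10 * 0.7731
    = 7.73 dB

7.73 dB


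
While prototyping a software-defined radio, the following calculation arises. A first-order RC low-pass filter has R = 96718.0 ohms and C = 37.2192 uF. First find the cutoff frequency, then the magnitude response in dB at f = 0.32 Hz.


Step 1 — cutoff frequency:
fc = 1 / (2*pi*R*C)
C = 37.2192 uF = 3.72192e-05 F
fc = 1 / (2*pi*96718.0*3.72192e-05)
   = 0.0442126 Hz

Step 2 — magnitude at f = 0.32 Hz:
|H(f)| = 1 / sqrt(1 + (f/fc)^2)
f/fc = 0.32 / 0.0442126 = 7.237756
|H| = 1 / sqrt(1 + 52.385112) = 0.1368642
|H|_dB = 20*log10(0.1368642) = -17.27 dB

fc = 0.0442126 Hz; |H(0.32 Hz)| = -17.27 dB


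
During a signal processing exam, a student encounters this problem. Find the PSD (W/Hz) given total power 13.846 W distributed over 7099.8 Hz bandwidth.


Power spectral density:
PSD = P / BW
    = 13.846 / 7099.8
    = 0.0019502 W/Hz

0.0019502 W/Hz


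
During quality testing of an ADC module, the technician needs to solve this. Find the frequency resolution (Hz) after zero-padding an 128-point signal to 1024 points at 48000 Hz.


Frequency resolution after zero-padding:
N_padded = 128 * 8 = 1024
df = fs / N_padded
   = 48000 / 1024
   = 46.875 Hz

46.875 Hz


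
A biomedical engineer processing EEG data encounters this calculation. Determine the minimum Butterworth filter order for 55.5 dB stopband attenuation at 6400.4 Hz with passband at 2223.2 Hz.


Butterworth filter order formula:
n = log10(10^(A/10) - 1) / (2 * log10(f_stop/f_pass))
10^(55.5/10) - 1 = 354812.3892
f_stop/f_pass = 6400.4 / 2223.2 = 2.8789
n = 6.0427 -> ceil = 7

7


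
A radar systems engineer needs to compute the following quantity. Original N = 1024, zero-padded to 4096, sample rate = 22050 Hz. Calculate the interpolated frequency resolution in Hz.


Frequency resolution after zero-padding:
N_padded = 1024 * 4 = 4096
df = fs / N_padded
   = 22050 / 4096
   = 5.3833 Hz

5.3833 Hz


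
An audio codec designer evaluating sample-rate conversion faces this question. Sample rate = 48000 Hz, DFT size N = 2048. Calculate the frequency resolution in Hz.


DFT frequency resolution:
df = fs / N
   = 48000 / 2048
   = 23.4375 Hz

23.4375 Hz


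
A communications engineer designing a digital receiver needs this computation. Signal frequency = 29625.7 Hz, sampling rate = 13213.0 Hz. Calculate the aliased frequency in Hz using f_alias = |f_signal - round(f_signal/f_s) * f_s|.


Compute the nearest integer multiple of fs to the signal:
n = round(29625.7 / 13213.0) = 2
f_alias = |29625.7 - 2 * 13213.0|
        = |29625.7 - 26426.0|
        = 3199.7 Hz

3199.7


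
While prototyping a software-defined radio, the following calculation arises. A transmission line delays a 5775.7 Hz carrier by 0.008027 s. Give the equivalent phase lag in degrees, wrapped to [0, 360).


Phase shift from frequency and time delay:
phi = 360 * f * t_delay
    = 360 * 5775.7 * 0.008027
    = 16690.16 degrees
    mod 360 = 130.16 degrees

130.16 degrees


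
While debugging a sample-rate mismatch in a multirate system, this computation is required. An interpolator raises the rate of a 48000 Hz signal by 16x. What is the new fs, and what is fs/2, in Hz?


Step 1 — output sample rate after interpolation by L:
fs_out = L * fs_in = 16 * 48000 = 768000 Hz

Step 2 — Nyquist frequency of the output stream:
f_Nyq = fs_out / 2 = 768000 / 2 = 384000.0 Hz

fs_out = 768000 Hz; f_Nyquist = 384000.0 Hz


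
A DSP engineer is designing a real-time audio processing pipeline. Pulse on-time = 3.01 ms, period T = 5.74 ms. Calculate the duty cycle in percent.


Duty cycle as a percentage:
DC = (t_on / T) * 100
   = (3.01 / 5.74) * 100
   = 0.52439 * 100
   = 52.44 %

52.44 %


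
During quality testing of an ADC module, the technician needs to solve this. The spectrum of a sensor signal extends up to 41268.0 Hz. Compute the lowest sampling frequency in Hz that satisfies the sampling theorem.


The Nyquist rate is twice the maximum frequency component.
fs_min = 2 * fmax
      = 2 * 41268.0
      = 82536.0 Hz

82536.0


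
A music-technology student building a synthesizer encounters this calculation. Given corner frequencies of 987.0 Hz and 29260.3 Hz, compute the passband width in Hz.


Bandwidth is the difference of -3dB frequencies:
BW = f_high - f_low
   = 29260.3 - 987.0
   = 28273.3 Hz

28273.3 Hz


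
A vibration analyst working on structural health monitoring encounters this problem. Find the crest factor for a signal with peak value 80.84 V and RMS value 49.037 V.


Crest factor is the ratio of peak to RMS:
CF = V_peak / V_rms
   = 80.84 / 49.037
   = 1.6486

1.6486


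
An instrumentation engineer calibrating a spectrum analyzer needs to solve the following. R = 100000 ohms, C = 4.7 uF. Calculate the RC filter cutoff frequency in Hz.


Cutoff frequency of a first-order RC filter:
fc = 1 / (2 * pi * R * C)
C = 4.7 uF = 4.7e-06 F
fc = 1 / (2 * pi * 100000 * 4.7e-06)
   = 1 / 2.9530970943744
   = 0.338628 Hz

0.338628 Hz


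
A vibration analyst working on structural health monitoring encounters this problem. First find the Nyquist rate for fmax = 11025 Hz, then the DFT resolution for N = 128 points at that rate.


Step 1 — Nyquist sampling rate:
fs = 2 * fmax = 2 * 11025 = 22050 Hz

Step 2 — DFT bin spacing:
df = fs / N = 22050 / 128 = 172.2656 Hz

172.2656 Hz


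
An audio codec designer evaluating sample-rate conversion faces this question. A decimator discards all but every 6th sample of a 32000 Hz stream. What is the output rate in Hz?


Decimation reduces the sample rate:
fs_out = fs_in / M
       = 32000 / 6
       = 5333.3333 Hz

5333.3333 Hz


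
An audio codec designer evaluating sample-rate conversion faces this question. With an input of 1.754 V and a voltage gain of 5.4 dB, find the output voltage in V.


Output voltage from dB gain:
V_out = V_in * 10^(gain_dB / 20)
      = 1.754 * 10^(5.4 / 20)
      = 1.754 * 1.862087
      = 3.2661 V

3.2661 V


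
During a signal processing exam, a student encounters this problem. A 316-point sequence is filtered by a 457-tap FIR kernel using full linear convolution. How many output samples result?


Linear convolution output length:
L = N + M - 1
  = 316 + 457 - 1
  = 772 samples

772


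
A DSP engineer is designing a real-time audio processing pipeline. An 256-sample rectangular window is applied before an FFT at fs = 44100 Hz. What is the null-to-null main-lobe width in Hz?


Main lobe width for a rectangular window:
Width = 2 * fs / N
      = 2 * 44100 / 256
      = 88200 / 256
      = 344.531 Hz

344.531 Hz


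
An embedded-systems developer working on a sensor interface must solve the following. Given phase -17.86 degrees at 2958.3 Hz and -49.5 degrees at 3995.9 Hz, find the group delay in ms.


Group delay from phase difference:
tau = -d(phi)/d(omega)
d(phi) = -31.64 deg = -0.552222 rad
d(omega) = 2*pi*(3995.9 - 2958.3) = 6519.4331 rad/s
tau = -(-0.552222) / 6519.4331
    = 0.0847 ms

0.0847 ms


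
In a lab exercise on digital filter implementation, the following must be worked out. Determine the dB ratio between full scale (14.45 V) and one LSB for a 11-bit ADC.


Dynamic range from full-scale to LSB:
V_min = V_max / 2^bits = 14.45 / 2^11
DR = 20 * log10(V_max / V_min)
   = 20 * log10(2^11)
   = 20 * 11 * log10(2)
   = 66.23 dB

66.23 dB


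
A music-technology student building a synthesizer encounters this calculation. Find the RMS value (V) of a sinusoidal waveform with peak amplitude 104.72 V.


RMS voltage for a sinusoidal waveform:
V_rms = V_peak / sqrt(2)
      = 104.72 / 1.414214
      = 74.048 V

74.048 V


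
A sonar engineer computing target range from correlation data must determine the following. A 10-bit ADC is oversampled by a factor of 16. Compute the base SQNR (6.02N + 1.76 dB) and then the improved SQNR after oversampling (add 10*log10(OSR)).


Step 1 — baseline SQNR at Nyquist:
SQNR_base = 6.02*N + 1.76
          = 6.02*10 + 1.76
          = 61.96 dB

Step 2 — oversampling processing gain:
G = 10*log10(OSR) = 10*log10(16) = 12.04 dB

Step 3 — total:
SQNR_total = 61.96 + 12.04 = 74.0 dB

Base SQNR = 61.96 dB; oversampled SQNR = 74.0 dB
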